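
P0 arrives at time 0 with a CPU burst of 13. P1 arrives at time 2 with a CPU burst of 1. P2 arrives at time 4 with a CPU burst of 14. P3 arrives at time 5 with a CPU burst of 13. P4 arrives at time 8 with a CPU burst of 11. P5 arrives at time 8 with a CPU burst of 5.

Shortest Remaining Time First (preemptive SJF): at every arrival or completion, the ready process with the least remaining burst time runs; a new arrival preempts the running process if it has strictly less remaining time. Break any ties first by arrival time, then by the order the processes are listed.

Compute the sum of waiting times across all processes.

81

Schedule: | P0 0-2 | P1 2-3 | P0 3-8 | P5 8-13 | P0 13-19 | P4 19-30 | P3 30-43 | P2 43-57 |
Completion: P0=19  P1=3  P2=57  P3=43  P4=30  P5=13
Waiting = turnaround − burst: P0=6, P1=0, P2=39, P3=25, P4=11, P5=0
Total waiting = 6 + 0 + 39 + 25 + 11 + 0 = 81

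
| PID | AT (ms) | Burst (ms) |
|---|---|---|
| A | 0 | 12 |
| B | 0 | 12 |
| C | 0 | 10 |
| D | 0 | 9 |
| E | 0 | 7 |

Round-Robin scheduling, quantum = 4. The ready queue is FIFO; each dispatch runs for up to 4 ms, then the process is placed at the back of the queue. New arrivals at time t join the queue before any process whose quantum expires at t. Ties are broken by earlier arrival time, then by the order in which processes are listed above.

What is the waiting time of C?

Schedule: | A 0-4 | B 4-8 | C 8-12 | D 12-16 | E 16-20 | A 20-24 | B 24-28 | C 28-32 | D 32-36 | E 36-39 | A 39-43 | B 43-47 | C 47-49 | D 49-50 |
Completion: A=43  B=47  C=49  D=50  E=39
Turnaround (C−A): A=43  B=47  C=49  D=50  E=39
Waiting(C) = turnaround − burst = 49 − 10 = 39

39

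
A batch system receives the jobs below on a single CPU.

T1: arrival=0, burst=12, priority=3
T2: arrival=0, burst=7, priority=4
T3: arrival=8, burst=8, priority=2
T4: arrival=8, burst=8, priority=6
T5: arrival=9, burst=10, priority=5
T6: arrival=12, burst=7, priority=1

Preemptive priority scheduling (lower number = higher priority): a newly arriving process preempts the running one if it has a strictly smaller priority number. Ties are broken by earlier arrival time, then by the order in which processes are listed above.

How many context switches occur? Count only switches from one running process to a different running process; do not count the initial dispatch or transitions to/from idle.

Schedule: | T1 0-8 | T3 8-12 | T6 12-19 | T3 19-23 | T1 23-27 | T2 27-34 | T5 34-44 | T4 44-52 |
Completion: T1=27  T2=34  T3=23  T4=52  T5=44  T6=19

7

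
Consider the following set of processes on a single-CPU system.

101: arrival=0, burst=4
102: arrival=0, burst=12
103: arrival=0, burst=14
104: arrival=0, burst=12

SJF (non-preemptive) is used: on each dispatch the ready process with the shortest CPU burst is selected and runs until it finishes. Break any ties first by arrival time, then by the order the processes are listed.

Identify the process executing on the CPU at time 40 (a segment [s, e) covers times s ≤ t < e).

103

Gantt: | 101 0-4 | 102 4-16 | 104 16-28 | 103 28-42 |
Completion: 101=4  102=16  103=42  104=28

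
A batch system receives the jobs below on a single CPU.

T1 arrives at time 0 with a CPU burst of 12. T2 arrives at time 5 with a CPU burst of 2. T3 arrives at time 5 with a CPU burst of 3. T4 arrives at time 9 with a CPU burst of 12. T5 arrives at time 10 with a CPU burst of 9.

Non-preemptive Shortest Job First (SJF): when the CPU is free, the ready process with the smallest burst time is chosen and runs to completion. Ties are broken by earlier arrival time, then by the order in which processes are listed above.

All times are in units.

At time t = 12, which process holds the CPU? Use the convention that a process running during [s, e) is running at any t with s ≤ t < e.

T2

Gantt: | T1 0-12 | T2 12-14 | T3 14-17 | T5 17-26 | T4 26-38 |
Completion: T1=12  T2=14  T3=17  T4=38  T5=26
Turnaround (C−A): T1=12  T2=9  T3=12  T4=29  T5=16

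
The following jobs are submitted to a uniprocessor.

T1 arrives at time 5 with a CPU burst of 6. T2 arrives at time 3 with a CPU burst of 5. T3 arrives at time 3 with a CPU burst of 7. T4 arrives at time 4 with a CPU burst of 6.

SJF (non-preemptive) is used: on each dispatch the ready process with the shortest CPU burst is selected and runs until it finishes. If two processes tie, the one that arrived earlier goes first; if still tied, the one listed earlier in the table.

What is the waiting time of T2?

0

Timeline: | idle 0-3 | T2 3-8 | T4 8-14 | T1 14-20 | T3 20-27 |
Completion: T1=20  T2=8  T3=27  T4=14
Waiting(T2) = turnaround − burst = 5 − 5 = 0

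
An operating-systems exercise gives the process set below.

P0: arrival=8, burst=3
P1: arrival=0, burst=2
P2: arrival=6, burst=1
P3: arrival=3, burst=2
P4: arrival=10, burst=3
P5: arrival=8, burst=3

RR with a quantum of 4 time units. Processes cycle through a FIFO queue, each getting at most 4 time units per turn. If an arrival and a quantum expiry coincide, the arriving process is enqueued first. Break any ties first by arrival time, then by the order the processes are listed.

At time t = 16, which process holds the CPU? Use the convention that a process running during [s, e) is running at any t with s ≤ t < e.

Schedule: | P1 0-2 | idle 2-3 | P3 3-5 | idle 5-6 | P2 6-7 | idle 7-8 | P0 8-11 | P5 11-14 | P4 14-17 |
Completion: P0=11  P1=2  P2=7  P3=5  P4=17  P5=14

P4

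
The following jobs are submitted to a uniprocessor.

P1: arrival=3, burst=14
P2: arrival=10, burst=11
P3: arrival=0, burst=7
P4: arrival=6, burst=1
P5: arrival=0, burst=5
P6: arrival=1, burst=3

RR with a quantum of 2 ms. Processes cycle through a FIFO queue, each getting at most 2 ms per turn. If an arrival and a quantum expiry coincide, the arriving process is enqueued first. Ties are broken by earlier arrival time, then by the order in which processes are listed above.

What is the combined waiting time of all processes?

89

Schedule: | P3 0-2 | P5 2-4 | P6 4-6 | P3 6-8 | P1 8-10 | P5 10-12 | P4 12-13 | P6 13-14 | P3 14-16 | P2 16-18 | P1 18-20 | P5 20-21 | P3 21-22 | P2 22-24 | P1 24-26 | P2 26-28 | P1 28-30 | P2 30-32 | P1 32-34 | P2 34-36 | P1 36-38 | P2 38-39 | P1 39-41 |
Completion: P1=41  P2=39  P3=22  P4=13  P5=21  P6=14
Turnaround (C−A): P1=38  P2=29  P3=22  P4=7  P5=21  P6=13
Waiting = turnaround − burst: P1=24, P2=18, P3=15, P4=6, P5=16, P6=10
Total waiting = 24 + 18 + 15 + 6 + 16 + 10 = 89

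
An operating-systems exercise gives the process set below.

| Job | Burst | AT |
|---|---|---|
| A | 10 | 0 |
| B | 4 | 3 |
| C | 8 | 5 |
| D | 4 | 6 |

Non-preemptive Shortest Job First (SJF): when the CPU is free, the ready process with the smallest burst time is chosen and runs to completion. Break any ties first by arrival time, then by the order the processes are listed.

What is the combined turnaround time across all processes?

Timeline: | A 0-10 | B 10-14 | D 14-18 | C 18-26 |
Completion: A=10  B=14  C=26  D=18
Turnaround (C−A): A=10  B=11  C=21  D=12
Turnaround = completion − arrival: A=10, B=11, C=21, D=12
Total turnaround = 10 + 11 + 21 + 12 = 54

54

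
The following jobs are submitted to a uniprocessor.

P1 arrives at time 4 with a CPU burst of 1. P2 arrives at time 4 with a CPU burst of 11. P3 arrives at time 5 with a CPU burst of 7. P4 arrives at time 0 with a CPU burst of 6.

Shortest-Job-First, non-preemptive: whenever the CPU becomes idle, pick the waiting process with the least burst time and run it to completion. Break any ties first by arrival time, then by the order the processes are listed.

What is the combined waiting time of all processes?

Schedule: | P4 0-6 | P1 6-7 | P3 7-14 | P2 14-25 |
Completion: P1=7  P2=25  P3=14  P4=6
Turnaround (C−A): P1=3  P2=21  P3=9  P4=6
Waiting = turnaround − burst: P1=2, P2=10, P3=2, P4=0
Total waiting = 2 + 10 + 2 + 0 = 14

14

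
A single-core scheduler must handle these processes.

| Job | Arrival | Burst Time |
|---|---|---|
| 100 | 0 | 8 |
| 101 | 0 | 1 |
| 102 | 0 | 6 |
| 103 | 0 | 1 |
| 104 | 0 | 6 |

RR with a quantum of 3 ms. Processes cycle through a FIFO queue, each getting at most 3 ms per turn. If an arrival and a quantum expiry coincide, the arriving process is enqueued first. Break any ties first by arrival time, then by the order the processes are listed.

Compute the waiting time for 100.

Timeline: | 100 0-3 | 101 3-4 | 102 4-7 | 103 7-8 | 104 8-11 | 100 11-14 | 102 14-17 | 104 17-20 | 100 20-22 |
Completion: 100=22  101=4  102=17  103=8  104=20
Waiting(100) = turnaround − burst = 22 − 8 = 14

14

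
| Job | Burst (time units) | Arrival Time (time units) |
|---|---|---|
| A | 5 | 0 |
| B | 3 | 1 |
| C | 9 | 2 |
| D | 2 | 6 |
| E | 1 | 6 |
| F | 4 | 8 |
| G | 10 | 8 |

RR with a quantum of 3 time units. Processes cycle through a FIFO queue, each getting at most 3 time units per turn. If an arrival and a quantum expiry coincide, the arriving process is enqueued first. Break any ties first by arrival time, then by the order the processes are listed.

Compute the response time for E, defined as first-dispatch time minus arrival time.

Schedule: | A 0-3 | B 3-6 | C 6-9 | A 9-11 | D 11-13 | E 13-14 | F 14-17 | G 17-20 | C 20-23 | F 23-24 | G 24-27 | C 27-30 | G 30-34 |
Completion: A=11  B=6  C=30  D=13  E=14  F=24  G=34
Turnaround (C−A): A=11  B=5  C=28  D=7  E=8  F=16  G=26
Response(E) = first start − arrival = 13 − 6 = 7

7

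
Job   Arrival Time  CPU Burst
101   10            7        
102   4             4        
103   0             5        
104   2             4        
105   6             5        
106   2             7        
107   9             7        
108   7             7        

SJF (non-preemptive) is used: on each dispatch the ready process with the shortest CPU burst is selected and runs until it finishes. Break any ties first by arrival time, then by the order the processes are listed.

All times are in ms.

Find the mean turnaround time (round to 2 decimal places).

Gantt: | 103 0-5 | 104 5-9 | 102 9-13 | 105 13-18 | 106 18-25 | 108 25-32 | 107 32-39 | 101 39-46 |
Completion: 101=46  102=13  103=5  104=9  105=18  106=25  107=39  108=32
Turnaround times: 101=36, 102=9, 103=5, 104=7, 105=12, 106=23, 107=30, 108=25
Average turnaround = (36+9+5+7+12+23+30+25) / 8 = 147/8 = 18.38

18.38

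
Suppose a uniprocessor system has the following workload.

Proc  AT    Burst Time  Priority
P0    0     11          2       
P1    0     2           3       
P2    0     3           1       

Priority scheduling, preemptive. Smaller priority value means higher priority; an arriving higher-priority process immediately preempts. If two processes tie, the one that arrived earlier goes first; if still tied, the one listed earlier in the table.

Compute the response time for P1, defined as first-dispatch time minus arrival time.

Schedule: | P2 0-3 | P0 3-14 | P1 14-16 |
Completion: P0=14  P1=16  P2=3
Turnaround (C−A): P0=14  P1=16  P2=3
Response(P1) = first start − arrival = 14 − 0 = 14

14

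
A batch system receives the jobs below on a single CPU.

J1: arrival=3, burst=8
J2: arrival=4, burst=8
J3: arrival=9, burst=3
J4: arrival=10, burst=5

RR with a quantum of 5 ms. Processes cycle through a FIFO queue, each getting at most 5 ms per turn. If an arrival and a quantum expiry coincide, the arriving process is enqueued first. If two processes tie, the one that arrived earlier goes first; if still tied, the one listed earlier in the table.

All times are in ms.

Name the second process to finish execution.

Gantt: | idle 0-3 | J1 3-8 | J2 8-13 | J1 13-16 | J3 16-19 | J4 19-24 | J2 24-27 |
Completion: J1=16  J2=27  J3=19  J4=24
Turnaround (C−A): J1=13  J2=23  J3=10  J4=14
Finish order: J1 → J3 → J4 → J2

J3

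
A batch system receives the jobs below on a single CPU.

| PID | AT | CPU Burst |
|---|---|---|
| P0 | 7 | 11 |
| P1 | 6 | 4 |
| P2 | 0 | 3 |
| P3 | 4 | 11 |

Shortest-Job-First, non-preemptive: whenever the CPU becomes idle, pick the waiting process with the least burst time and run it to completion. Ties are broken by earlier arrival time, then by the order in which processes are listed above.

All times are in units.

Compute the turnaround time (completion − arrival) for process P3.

11

Schedule: | P2 0-3 | idle 3-4 | P3 4-15 | P1 15-19 | P0 19-30 |
Completion: P0=30  P1=19  P2=3  P3=15
Turnaround (C−A): P0=23  P1=13  P2=3  P3=11
Turnaround(P3) = completion − arrival = 15 − 4 = 11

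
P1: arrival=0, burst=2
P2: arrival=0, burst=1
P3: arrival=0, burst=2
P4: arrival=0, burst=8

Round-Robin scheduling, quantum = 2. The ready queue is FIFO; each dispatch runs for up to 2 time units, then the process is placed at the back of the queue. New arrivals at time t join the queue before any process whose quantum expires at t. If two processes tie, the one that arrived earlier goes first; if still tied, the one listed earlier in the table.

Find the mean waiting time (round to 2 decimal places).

Schedule: | P1 0-2 | P2 2-3 | P3 3-5 | P4 5-13 |
Completion: P1=2  P2=3  P3=5  P4=13
Waiting times: P1=0, P2=2, P3=3, P4=5
Average waiting = (0+2+3+5) / 4 = 10/4 = 2.50

2.50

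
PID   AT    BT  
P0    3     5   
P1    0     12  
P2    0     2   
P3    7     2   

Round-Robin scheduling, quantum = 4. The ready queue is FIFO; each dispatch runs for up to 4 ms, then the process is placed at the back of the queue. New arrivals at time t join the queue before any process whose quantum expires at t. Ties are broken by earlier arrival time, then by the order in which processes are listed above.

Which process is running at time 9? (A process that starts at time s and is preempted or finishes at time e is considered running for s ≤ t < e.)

Timeline: | P1 0-4 | P2 4-6 | P0 6-10 | P1 10-14 | P3 14-16 | P0 16-17 | P1 17-21 |
Completion: P0=17  P1=21  P2=6  P3=16
Turnaround (C−A): P0=14  P1=21  P2=6  P3=9

P0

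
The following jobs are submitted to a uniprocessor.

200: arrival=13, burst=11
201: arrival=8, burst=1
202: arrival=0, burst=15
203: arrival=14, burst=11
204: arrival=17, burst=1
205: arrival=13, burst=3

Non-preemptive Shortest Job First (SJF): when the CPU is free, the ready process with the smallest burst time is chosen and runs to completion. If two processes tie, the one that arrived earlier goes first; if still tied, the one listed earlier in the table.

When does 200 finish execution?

Gantt: | 202 0-15 | 201 15-16 | 205 16-19 | 204 19-20 | 200 20-31 | 203 31-42 |
Completion: 200=31  201=16  202=15  203=42  204=20  205=19
Turnaround (C−A): 200=18  201=8  202=15  203=28  204=3  205=6

31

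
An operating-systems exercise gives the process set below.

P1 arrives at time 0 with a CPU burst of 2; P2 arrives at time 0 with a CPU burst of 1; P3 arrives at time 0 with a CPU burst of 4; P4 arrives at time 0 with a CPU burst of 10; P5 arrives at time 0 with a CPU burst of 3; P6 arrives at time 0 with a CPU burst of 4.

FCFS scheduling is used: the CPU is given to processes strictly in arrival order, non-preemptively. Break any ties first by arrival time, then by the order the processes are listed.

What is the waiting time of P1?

Gantt: | P1 0-2 | P2 2-3 | P3 3-7 | P4 7-17 | P5 17-20 | P6 20-24 |
Completion: P1=2  P2=3  P3=7  P4=17  P5=20  P6=24
Waiting(P1) = turnaround − burst = 2 − 2 = 0

0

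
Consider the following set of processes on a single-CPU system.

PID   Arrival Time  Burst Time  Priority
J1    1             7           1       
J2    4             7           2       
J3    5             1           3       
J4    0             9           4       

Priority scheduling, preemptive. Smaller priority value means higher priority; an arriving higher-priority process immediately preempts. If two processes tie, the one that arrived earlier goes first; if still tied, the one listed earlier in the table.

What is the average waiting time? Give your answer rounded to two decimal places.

7.25

Schedule: | J4 0-1 | J1 1-8 | J2 8-15 | J3 15-16 | J4 16-24 |
Completion: J1=8  J2=15  J3=16  J4=24
Waiting times: J1=0, J2=4, J3=10, J4=15
Average waiting = (0+4+10+15) / 4 = 29/4 = 7.25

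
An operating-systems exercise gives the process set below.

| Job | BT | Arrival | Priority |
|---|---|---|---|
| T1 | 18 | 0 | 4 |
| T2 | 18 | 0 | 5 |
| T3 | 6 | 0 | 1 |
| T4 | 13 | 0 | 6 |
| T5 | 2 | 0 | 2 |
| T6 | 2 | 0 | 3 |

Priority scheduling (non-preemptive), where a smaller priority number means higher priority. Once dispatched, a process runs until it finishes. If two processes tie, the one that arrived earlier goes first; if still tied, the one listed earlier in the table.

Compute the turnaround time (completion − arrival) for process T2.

46

Schedule: | T3 0-6 | T5 6-8 | T6 8-10 | T1 10-28 | T2 28-46 | T4 46-59 |
Completion: T1=28  T2=46  T3=6  T4=59  T5=8  T6=10
Turnaround (C−A): T1=28  T2=46  T3=6  T4=59  T5=8  T6=10
Turnaround(T2) = completion − arrival = 46 − 0 = 46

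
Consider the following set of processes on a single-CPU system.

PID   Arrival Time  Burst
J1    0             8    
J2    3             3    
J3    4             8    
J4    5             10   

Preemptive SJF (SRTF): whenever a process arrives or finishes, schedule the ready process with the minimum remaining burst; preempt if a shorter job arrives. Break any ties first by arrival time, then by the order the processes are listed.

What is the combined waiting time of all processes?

Timeline: | J1 0-3 | J2 3-6 | J1 6-11 | J3 11-19 | J4 19-29 |
Completion: J1=11  J2=6  J3=19  J4=29
Waiting = turnaround − burst: J1=3, J2=0, J3=7, J4=14
Total waiting = 3 + 0 + 7 + 14 = 24

24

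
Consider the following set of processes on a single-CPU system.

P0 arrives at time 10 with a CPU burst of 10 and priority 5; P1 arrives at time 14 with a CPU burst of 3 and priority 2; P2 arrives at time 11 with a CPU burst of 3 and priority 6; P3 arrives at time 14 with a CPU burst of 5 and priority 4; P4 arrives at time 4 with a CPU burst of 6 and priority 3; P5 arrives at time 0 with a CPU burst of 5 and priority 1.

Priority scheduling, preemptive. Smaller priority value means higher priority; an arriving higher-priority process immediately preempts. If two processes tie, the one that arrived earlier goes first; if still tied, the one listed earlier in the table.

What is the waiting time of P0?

9

Schedule: | P5 0-5 | P4 5-11 | P0 11-14 | P1 14-17 | P3 17-22 | P0 22-29 | P2 29-32 |
Completion: P0=29  P1=17  P2=32  P3=22  P4=11  P5=5
Turnaround (C−A): P0=19  P1=3  P2=21  P3=8  P4=7  P5=5
Waiting(P0) = turnaround − burst = 19 − 10 = 9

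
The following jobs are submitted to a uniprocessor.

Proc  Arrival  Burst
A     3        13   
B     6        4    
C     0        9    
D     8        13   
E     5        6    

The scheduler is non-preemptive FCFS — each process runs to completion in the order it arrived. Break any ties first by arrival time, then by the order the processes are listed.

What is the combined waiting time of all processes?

Gantt: | C 0-9 | A 9-22 | E 22-28 | B 28-32 | D 32-45 |
Completion: A=22  B=32  C=9  D=45  E=28
Waiting = turnaround − burst: A=6, B=22, C=0, D=24, E=17
Total waiting = 6 + 22 + 0 + 24 + 17 = 69

69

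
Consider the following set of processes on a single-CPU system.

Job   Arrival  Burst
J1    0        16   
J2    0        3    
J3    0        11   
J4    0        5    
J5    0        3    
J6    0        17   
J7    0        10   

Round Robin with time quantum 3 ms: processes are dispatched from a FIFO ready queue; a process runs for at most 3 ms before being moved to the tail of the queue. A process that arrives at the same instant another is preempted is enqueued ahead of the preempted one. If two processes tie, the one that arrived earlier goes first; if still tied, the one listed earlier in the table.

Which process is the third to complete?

Schedule: | J1 0-3 | J2 3-6 | J3 6-9 | J4 9-12 | J5 12-15 | J6 15-18 | J7 18-21 | J1 21-24 | J3 24-27 | J4 27-29 | J6 29-32 | J7 32-35 | J1 35-38 | J3 38-41 | J6 41-44 | J7 44-47 | J1 47-50 | J3 50-52 | J6 52-55 | J7 55-56 | J1 56-59 | J6 59-62 | J1 62-63 | J6 63-65 |
Completion: J1=63  J2=6  J3=52  J4=29  J5=15  J6=65  J7=56
Turnaround (C−A): J1=63  J2=6  J3=52  J4=29  J5=15  J6=65  J7=56
Finish order: J2 → J5 → J4 → J3 → J7 → J1 → J6

J4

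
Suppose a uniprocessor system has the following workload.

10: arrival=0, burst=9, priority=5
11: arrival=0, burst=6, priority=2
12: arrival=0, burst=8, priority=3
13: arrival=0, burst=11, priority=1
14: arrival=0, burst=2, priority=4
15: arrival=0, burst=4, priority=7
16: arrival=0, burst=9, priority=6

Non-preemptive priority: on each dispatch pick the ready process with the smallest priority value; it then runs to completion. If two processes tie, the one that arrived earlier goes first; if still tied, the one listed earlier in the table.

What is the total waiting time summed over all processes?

Schedule: | 13 0-11 | 11 11-17 | 12 17-25 | 14 25-27 | 10 27-36 | 16 36-45 | 15 45-49 |
Completion: 10=36  11=17  12=25  13=11  14=27  15=49  16=45
Turnaround (C−A): 10=36  11=17  12=25  13=11  14=27  15=49  16=45
Waiting = turnaround − burst: 10=27, 11=11, 12=17, 13=0, 14=25, 15=45, 16=36
Total waiting = 27 + 11 + 17 + 0 + 25 + 45 + 36 = 161

161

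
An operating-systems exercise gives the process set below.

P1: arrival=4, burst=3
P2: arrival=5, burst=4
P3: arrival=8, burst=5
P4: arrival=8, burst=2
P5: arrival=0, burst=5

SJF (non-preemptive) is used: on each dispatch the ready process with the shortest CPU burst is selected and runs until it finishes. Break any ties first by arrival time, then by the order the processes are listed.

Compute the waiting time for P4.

Gantt: | P5 0-5 | P1 5-8 | P4 8-10 | P2 10-14 | P3 14-19 |
Completion: P1=8  P2=14  P3=19  P4=10  P5=5
Turnaround (C−A): P1=4  P2=9  P3=11  P4=2  P5=5
Waiting(P4) = turnaround − burst = 2 − 2 = 0

0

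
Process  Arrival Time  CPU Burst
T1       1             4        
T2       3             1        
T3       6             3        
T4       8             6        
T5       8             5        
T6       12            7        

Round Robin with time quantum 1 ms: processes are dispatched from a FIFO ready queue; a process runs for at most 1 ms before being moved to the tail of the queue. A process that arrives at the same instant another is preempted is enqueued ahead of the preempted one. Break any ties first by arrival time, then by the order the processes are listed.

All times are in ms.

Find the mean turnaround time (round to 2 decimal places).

Schedule: | idle 0-1 | T1 1-3 | T2 3-4 | T1 4-6 | T3 6-8 | T4 8-9 | T5 9-10 | T3 10-11 | T4 11-12 | T5 12-13 | T6 13-14 | T4 14-15 | T5 15-16 | T6 16-17 | T4 17-18 | T5 18-19 | T6 19-20 | T4 20-21 | T5 21-22 | T6 22-23 | T4 23-24 | T6 24-27 |
Completion: T1=6  T2=4  T3=11  T4=24  T5=22  T6=27
Turnaround times: T1=5, T2=1, T3=5, T4=16, T5=14, T6=15
Average turnaround = (5+1+5+16+14+15) / 6 = 56/6 = 9.33

9.33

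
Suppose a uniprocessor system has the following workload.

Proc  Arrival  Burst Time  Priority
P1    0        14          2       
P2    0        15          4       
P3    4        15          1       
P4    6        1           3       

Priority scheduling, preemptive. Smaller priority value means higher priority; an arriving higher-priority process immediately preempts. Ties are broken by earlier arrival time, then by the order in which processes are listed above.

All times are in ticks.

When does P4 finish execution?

30

Schedule: | P1 0-4 | P3 4-19 | P1 19-29 | P4 29-30 | P2 30-45 |
Completion: P1=29  P2=45  P3=19  P4=30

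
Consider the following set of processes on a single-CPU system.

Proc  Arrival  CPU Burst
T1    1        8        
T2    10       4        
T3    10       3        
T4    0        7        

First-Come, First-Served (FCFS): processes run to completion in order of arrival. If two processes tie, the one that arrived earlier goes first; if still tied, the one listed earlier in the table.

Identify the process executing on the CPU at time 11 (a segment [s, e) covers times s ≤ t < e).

T1

Timeline: | T4 0-7 | T1 7-15 | T2 15-19 | T3 19-22 |
Completion: T1=15  T2=19  T3=22  T4=7
Turnaround (C−A): T1=14  T2=9  T3=12  T4=7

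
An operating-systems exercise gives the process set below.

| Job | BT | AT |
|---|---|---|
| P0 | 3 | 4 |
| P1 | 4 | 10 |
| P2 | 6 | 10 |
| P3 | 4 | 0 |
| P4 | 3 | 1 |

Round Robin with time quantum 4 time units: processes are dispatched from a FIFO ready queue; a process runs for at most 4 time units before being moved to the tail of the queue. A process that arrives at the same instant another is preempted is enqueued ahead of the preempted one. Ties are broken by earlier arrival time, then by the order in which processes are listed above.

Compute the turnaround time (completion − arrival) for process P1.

4

Schedule: | P3 0-4 | P4 4-7 | P0 7-10 | P1 10-14 | P2 14-20 |
Completion: P0=10  P1=14  P2=20  P3=4  P4=7
Turnaround (C−A): P0=6  P1=4  P2=10  P3=4  P4=6
Turnaround(P1) = completion − arrival = 14 − 10 = 4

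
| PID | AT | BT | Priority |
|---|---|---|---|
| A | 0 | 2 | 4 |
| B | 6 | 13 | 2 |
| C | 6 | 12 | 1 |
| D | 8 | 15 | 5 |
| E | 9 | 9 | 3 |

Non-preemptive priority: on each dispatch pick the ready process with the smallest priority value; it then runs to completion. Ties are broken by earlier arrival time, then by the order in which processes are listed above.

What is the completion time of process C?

Gantt: | A 0-2 | idle 2-6 | C 6-18 | B 18-31 | E 31-40 | D 40-55 |
Completion: A=2  B=31  C=18  D=55  E=40
Turnaround (C−A): A=2  B=25  C=12  D=47  E=31

18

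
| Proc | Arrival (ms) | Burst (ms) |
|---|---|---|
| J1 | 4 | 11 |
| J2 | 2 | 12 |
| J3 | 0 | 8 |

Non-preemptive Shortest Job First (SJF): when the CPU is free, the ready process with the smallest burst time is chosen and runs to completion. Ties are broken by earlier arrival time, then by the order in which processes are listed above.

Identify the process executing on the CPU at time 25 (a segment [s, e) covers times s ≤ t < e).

J2

Schedule: | J3 0-8 | J1 8-19 | J2 19-31 |
Completion: J1=19  J2=31  J3=8
Turnaround (C−A): J1=15  J2=29  J3=8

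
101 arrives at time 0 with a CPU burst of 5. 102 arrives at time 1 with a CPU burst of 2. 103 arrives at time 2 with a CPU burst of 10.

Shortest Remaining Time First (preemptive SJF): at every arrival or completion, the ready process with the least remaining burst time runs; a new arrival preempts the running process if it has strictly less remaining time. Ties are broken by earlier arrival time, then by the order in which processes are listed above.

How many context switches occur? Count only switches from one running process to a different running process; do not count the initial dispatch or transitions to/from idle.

3

Gantt: | 101 0-1 | 102 1-3 | 101 3-7 | 103 7-17 |
Completion: 101=7  102=3  103=17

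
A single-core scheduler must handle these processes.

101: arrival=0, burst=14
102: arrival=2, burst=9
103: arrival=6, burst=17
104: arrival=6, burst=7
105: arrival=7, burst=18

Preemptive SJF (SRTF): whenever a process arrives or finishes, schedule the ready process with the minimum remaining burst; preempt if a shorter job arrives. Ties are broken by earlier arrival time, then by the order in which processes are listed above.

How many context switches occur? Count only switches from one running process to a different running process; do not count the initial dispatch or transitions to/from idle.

Schedule: | 101 0-2 | 102 2-11 | 104 11-18 | 101 18-30 | 103 30-47 | 105 47-65 |
Completion: 101=30  102=11  103=47  104=18  105=65

5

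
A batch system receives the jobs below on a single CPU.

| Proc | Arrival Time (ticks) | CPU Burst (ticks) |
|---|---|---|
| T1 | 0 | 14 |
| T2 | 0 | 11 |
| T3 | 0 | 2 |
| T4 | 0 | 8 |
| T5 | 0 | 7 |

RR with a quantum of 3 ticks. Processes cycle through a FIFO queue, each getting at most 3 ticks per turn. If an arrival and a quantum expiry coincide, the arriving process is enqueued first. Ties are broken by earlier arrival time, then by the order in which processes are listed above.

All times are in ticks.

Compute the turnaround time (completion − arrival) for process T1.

42

Schedule: | T1 0-3 | T2 3-6 | T3 6-8 | T4 8-11 | T5 11-14 | T1 14-17 | T2 17-20 | T4 20-23 | T5 23-26 | T1 26-29 | T2 29-32 | T4 32-34 | T5 34-35 | T1 35-38 | T2 38-40 | T1 40-42 |
Completion: T1=42  T2=40  T3=8  T4=34  T5=35
Turnaround(T1) = completion − arrival = 42 − 0 = 42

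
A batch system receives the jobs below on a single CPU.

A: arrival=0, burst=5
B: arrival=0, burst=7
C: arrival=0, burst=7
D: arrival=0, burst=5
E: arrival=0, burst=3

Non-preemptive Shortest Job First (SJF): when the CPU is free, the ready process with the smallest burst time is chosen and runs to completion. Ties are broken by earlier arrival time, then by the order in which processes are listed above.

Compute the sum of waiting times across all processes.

Gantt: | E 0-3 | A 3-8 | D 8-13 | B 13-20 | C 20-27 |
Completion: A=8  B=20  C=27  D=13  E=3
Waiting = turnaround − burst: A=3, B=13, C=20, D=8, E=0
Total waiting = 3 + 13 + 20 + 8 + 0 = 44

44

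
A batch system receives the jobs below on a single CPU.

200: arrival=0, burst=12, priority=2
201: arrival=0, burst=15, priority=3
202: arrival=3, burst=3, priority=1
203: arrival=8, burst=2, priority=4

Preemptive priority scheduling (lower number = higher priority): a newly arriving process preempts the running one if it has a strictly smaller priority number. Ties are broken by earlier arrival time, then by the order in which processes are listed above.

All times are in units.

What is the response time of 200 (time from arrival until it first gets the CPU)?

0

Schedule: | 200 0-3 | 202 3-6 | 200 6-15 | 201 15-30 | 203 30-32 |
Completion: 200=15  201=30  202=6  203=32
Turnaround (C−A): 200=15  201=30  202=3  203=24
Response(200) = first start − arrival = 0 − 0 = 0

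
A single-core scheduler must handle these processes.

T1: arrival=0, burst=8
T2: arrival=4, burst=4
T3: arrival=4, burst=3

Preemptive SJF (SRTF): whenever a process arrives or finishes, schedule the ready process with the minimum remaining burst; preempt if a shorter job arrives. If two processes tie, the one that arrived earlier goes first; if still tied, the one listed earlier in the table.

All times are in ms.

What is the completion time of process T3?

Gantt: | T1 0-4 | T3 4-7 | T1 7-11 | T2 11-15 |
Completion: T1=11  T2=15  T3=7
Turnaround (C−A): T1=11  T2=11  T3=3

7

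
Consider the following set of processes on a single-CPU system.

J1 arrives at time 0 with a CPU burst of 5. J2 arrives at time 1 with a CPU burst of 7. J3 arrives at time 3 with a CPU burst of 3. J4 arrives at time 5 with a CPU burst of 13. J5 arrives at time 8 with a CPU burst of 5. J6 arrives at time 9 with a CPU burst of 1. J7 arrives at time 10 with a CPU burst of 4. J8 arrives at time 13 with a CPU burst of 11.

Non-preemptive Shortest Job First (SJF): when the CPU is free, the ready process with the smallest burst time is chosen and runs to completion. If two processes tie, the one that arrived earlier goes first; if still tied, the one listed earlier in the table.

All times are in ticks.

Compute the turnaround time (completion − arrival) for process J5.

5

Gantt: | J1 0-5 | J3 5-8 | J5 8-13 | J6 13-14 | J7 14-18 | J2 18-25 | J8 25-36 | J4 36-49 |
Completion: J1=5  J2=25  J3=8  J4=49  J5=13  J6=14  J7=18  J8=36
Turnaround(J5) = completion − arrival = 13 − 8 = 5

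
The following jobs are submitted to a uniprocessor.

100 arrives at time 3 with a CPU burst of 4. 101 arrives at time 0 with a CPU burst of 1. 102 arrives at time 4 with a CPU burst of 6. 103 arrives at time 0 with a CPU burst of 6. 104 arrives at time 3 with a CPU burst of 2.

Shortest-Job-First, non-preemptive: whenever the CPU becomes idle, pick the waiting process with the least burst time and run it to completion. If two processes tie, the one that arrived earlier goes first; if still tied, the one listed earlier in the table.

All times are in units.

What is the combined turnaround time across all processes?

39

Schedule: | 101 0-1 | 103 1-7 | 104 7-9 | 100 9-13 | 102 13-19 |
Completion: 100=13  101=1  102=19  103=7  104=9
Turnaround = completion − arrival: 100=10, 101=1, 102=15, 103=7, 104=6
Total turnaround = 10 + 1 + 15 + 7 + 6 = 39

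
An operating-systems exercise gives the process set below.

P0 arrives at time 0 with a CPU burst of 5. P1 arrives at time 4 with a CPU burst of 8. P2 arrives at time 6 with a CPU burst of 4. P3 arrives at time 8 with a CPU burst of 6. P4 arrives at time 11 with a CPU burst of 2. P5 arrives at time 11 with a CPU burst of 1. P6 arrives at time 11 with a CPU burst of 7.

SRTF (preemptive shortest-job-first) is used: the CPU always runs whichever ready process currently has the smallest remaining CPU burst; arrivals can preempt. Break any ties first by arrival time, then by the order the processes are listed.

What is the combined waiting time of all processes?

35

Timeline: | P0 0-5 | P1 5-6 | P2 6-10 | P3 10-11 | P5 11-12 | P4 12-14 | P3 14-19 | P1 19-26 | P6 26-33 |
Completion: P0=5  P1=26  P2=10  P3=19  P4=14  P5=12  P6=33
Waiting = turnaround − burst: P0=0, P1=14, P2=0, P3=5, P4=1, P5=0, P6=15
Total waiting = 0 + 14 + 0 + 5 + 1 + 0 + 15 = 35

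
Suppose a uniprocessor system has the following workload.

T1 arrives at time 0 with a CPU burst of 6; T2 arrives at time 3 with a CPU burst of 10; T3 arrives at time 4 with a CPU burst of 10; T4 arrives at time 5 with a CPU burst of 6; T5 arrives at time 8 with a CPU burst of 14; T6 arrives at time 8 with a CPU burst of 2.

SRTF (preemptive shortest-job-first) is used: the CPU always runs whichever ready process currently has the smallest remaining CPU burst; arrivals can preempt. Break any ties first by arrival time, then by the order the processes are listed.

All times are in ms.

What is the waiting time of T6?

0

Schedule: | T1 0-6 | T4 6-8 | T6 8-10 | T4 10-14 | T2 14-24 | T3 24-34 | T5 34-48 |
Completion: T1=6  T2=24  T3=34  T4=14  T5=48  T6=10
Waiting(T6) = turnaround − burst = 2 − 2 = 0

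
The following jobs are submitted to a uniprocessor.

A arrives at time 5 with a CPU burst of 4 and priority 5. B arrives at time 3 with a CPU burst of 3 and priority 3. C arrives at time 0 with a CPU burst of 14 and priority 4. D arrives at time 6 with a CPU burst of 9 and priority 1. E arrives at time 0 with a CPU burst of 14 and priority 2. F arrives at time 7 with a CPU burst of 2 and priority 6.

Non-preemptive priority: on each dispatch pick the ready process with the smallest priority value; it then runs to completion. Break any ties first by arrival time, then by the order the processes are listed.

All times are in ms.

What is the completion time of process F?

Gantt: | E 0-14 | D 14-23 | B 23-26 | C 26-40 | A 40-44 | F 44-46 |
Completion: A=44  B=26  C=40  D=23  E=14  F=46
Turnaround (C−A): A=39  B=23  C=40  D=17  E=14  F=39

46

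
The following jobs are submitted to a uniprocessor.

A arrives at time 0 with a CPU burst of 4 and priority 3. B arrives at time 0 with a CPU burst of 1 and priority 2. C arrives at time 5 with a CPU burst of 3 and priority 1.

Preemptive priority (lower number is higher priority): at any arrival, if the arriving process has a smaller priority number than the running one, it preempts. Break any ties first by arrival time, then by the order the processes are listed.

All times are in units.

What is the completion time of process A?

5

Gantt: | B 0-1 | A 1-5 | C 5-8 |
Completion: A=5  B=1  C=8
Turnaround (C−A): A=5  B=1  C=3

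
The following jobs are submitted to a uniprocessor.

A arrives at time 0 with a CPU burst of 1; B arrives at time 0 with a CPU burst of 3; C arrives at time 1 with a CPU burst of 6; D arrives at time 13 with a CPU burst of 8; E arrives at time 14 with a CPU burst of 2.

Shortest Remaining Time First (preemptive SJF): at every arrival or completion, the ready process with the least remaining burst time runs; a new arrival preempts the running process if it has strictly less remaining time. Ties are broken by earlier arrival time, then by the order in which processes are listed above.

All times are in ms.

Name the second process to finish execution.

Gantt: | A 0-1 | B 1-4 | C 4-10 | idle 10-13 | D 13-14 | E 14-16 | D 16-23 |
Completion: A=1  B=4  C=10  D=23  E=16
Finish order: A → B → C → E → D

B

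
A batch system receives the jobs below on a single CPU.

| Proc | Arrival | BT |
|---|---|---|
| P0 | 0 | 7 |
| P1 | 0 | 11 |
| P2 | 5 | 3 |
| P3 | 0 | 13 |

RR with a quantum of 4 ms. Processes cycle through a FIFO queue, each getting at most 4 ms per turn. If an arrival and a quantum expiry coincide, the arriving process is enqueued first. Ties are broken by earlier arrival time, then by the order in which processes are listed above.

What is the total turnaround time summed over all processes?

91

Schedule: | P0 0-4 | P1 4-8 | P3 8-12 | P0 12-15 | P2 15-18 | P1 18-22 | P3 22-26 | P1 26-29 | P3 29-34 |
Completion: P0=15  P1=29  P2=18  P3=34
Turnaround (C−A): P0=15  P1=29  P2=13  P3=34
Turnaround = completion − arrival: P0=15, P1=29, P2=13, P3=34
Total turnaround = 15 + 29 + 13 + 34 = 91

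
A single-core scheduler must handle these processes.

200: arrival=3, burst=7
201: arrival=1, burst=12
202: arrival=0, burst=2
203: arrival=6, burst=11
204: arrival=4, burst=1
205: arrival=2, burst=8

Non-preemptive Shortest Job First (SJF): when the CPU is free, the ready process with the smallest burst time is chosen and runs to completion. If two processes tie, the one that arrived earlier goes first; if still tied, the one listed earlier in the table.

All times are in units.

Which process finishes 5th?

Gantt: | 202 0-2 | 205 2-10 | 204 10-11 | 200 11-18 | 203 18-29 | 201 29-41 |
Completion: 200=18  201=41  202=2  203=29  204=11  205=10
Finish order: 202 → 205 → 204 → 200 → 203 → 201

203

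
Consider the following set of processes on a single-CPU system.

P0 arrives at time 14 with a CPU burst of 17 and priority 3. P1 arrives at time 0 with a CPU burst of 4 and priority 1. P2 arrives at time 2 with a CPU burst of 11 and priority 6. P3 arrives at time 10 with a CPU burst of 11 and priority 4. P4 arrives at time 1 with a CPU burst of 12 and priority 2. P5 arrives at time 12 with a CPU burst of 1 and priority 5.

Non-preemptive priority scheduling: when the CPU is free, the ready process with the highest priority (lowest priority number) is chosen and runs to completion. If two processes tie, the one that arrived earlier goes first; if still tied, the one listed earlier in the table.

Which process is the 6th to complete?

Gantt: | P1 0-4 | P4 4-16 | P0 16-33 | P3 33-44 | P5 44-45 | P2 45-56 |
Completion: P0=33  P1=4  P2=56  P3=44  P4=16  P5=45
Turnaround (C−A): P0=19  P1=4  P2=54  P3=34  P4=15  P5=33
Finish order: P1 → P4 → P0 → P3 → P5 → P2

P2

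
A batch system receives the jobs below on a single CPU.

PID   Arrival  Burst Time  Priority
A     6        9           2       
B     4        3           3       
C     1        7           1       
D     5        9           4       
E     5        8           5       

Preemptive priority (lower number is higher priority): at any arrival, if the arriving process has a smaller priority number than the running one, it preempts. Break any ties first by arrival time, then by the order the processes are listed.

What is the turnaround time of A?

11

Schedule: | idle 0-1 | C 1-8 | A 8-17 | B 17-20 | D 20-29 | E 29-37 |
Completion: A=17  B=20  C=8  D=29  E=37
Turnaround(A) = completion − arrival = 17 − 6 = 11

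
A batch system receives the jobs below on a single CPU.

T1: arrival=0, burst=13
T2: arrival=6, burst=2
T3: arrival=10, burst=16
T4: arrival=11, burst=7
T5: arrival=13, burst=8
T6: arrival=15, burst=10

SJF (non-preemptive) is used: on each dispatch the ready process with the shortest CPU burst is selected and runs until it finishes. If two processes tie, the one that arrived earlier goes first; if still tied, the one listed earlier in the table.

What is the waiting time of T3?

30

Timeline: | T1 0-13 | T2 13-15 | T4 15-22 | T5 22-30 | T6 30-40 | T3 40-56 |
Completion: T1=13  T2=15  T3=56  T4=22  T5=30  T6=40
Turnaround (C−A): T1=13  T2=9  T3=46  T4=11  T5=17  T6=25
Waiting(T3) = turnaround − burst = 46 − 16 = 30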